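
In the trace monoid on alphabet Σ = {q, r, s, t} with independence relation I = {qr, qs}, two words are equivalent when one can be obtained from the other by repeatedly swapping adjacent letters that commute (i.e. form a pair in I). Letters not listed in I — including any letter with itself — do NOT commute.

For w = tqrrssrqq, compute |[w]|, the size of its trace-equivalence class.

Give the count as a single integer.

56

drop 0:t onto floor
drop 1:q onto {0:t}
drop 2:r onto {0:t}
drop 3:r onto {2:r}
drop 4:s onto {3:r}
drop 5:s onto {4:s}
drop 6:r onto {5:s}
drop 7:q onto {1:q}
drop 8:q onto {7:q}
ground layer = {0:t}
drop-orders for the pieces not yet dropped (sum over which currently-grounded one goes next):
  1 to go: {6} 1  {8} 1
  2 to go: {5,6} 1  {6,8} 2  {7,8} 1
  3 to go: {1,7,8} 1  {4,5,6} 1  {5,6,8} 3  {6,7,8} 3
  4 to go: {1,6,7,8} 4  {3,4,5,6} 1  {4,5,6,8} 4  {5,6,7,8} 6
  5 to go: {1,5,6,7,8} 10  {2,3,4,5,6} 1  {3,4,5,6,8} 5  {4,5,6,7,8} 10
  6 to go: {1,4,5,6,7,8} 20  {2,3,4,5,6,8} 6  {3,4,5,6,7,8} 15
  7 to go: {1,3,4,5,6,7,8} 35  {2,3,4,5,6,7,8} 21
  if 0:t drops first: 56 orders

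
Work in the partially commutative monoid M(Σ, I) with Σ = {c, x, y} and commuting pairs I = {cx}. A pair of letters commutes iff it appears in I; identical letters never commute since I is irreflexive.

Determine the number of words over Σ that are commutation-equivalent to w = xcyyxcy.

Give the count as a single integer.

4

#0=x has no predecessor
#1=c has no predecessor
#2=y depends on [0:x, 1:c]
#3=y depends on [2:y]
#4=x depends on [3:y]
#5=c depends on [3:y]
#6=y depends on [4:x, 5:c]
sources: [0:x, 1:c]
N(rest) = Σ N(rest − s) over sources s of rest; N(one piece) = 1:
  size 1 → [6]=1
  size 2 → [4,6]=1  [5,6]=1
  size 3 → [4,5,6]=2
  size 4 → [3,4,5,6]=2
  size 5 → [2,3,4,5,6]=2
  first=0(x) contributes 2
  first=1(c) contributes 2
|[w]| = 4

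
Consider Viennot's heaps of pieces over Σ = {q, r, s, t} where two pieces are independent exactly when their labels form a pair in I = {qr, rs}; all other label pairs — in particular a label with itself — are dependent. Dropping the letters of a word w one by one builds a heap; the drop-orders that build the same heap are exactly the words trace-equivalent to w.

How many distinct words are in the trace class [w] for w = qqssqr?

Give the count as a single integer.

6

0(q) covers ∅
1(q) covers 0:q
2(s) covers 1:q
3(s) covers 2:s
4(q) covers 3:s
5(r) covers ∅
floor of heap: 0:q, 5:r
completions by unplaced set U, small U first (add the entries for U minus each lowest piece of U):
  |U|=1: {4}:1  {5}:1
  |U|=2: {3,4}:1  {4,5}:2
  |U|=3: {2,3,4}:1  {3,4,5}:3
  |U|=4: {1,2,3,4}:1  {2,3,4,5}:4
  start at 0(q): 5
  start at 5(r): 1
sum over floor = 6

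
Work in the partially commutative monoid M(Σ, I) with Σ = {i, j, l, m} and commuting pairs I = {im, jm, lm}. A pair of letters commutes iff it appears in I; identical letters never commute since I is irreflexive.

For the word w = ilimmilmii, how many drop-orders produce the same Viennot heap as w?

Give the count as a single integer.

0(i) covers ∅
1(l) covers 0:i
2(i) covers 1:l
3(m) covers ∅
4(m) covers 3:m
5(i) covers 2:i
6(l) covers 5:i
7(m) covers 4:m
8(i) covers 6:l
9(i) covers 8:i
floor of heap: 0:i, 3:m
completions by unplaced set U, small U first (add the entries for U minus each lowest piece of U):
  |U|=1: {7}:1  {9}:1
  |U|=2: {4,7}:1  {7,9}:2  {8,9}:1
  |U|=3: {3,4,7}:1  {4,7,9}:3  {6,8,9}:1  {7,8,9}:3
  |U|=4: {3,4,7,9}:4  {4,7,8,9}:6  {5,6,8,9}:1  {6,7,8,9}:4
  |U|=5: {2,5,6,8,9}:1  {3,4,7,8,9}:10  {4,6,7,8,9}:10  {5,6,7,8,9}:5
  |U|=6: {1,2,5,6,8,9}:1  {2,5,6,7,8,9}:6  {3,4,6,7,8,9}:20  {4,5,6,7,8,9}:15
  |U|=7: {0,1,2,5,6,8,9}:1  {1,2,5,6,7,8,9}:7  {2,4,5,6,7,8,9}:21  {3,4,5,6,7,8,9}:35
  |U|=8: {0,1,2,5,6,7,8,9}:8  {1,2,4,5,6,7,8,9}:28  {2,3,4,5,6,7,8,9}:56
  start at 0(i): 84
  start at 3(m): 36
sum over floor = 120

120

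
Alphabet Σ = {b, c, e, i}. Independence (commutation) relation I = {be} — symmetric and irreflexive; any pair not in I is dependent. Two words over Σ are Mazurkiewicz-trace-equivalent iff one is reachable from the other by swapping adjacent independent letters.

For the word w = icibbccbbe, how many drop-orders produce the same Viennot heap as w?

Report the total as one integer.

3

#0=i has no predecessor
#1=c depends on [0:i]
#2=i depends on [1:c]
#3=b depends on [2:i]
#4=b depends on [3:b]
#5=c depends on [4:b]
#6=c depends on [5:c]
#7=b depends on [6:c]
#8=b depends on [7:b]
#9=e depends on [6:c]
sources: [0:i]
N(rest) = Σ N(rest − s) over sources s of rest; N(one piece) = 1:
  size 1 → [8]=1  [9]=1
  size 2 → [7,8]=1  [8,9]=2
  size 3 → [7,8,9]=3
  size 4 → [6,7,8,9]=3
  size 5 → [5,6,7,8,9]=3
  size 6 → [4,5,6,7,8,9]=3
  size 7 → [3,4,5,6,7,8,9]=3
  size 8 → [2,3,4,5,6,7,8,9]=3
  first=0(i) contributes 3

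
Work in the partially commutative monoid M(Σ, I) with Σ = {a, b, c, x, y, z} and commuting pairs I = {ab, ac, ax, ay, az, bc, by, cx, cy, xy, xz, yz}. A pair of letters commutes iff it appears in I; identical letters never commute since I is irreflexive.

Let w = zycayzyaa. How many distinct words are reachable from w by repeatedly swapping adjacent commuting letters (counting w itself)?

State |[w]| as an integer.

#0=z has no predecessor
#1=y has no predecessor
#2=c depends on [0:z]
#3=a has no predecessor
#4=y depends on [1:y]
#5=z depends on [2:c]
#6=y depends on [4:y]
#7=a depends on [3:a]
#8=a depends on [7:a]
sources: [0:z, 1:y, 3:a]
N(rest) = Σ N(rest − s) over sources s of rest; N(one piece) = 1:
  size 1 → [5]=1  [6]=1  [8]=1
  size 2 → [2,5]=1  [4,6]=1  [5,6]=2  [5,8]=2  [6,8]=2  [7,8]=1
  size 3 → [0,2,5]=1  [1,4,6]=1  [2,5,6]=3  [2,5,8]=3  [3,7,8]=1  [4,5,6]=3  [4,6,8]=3  [5,6,8]=6  [5,7,8]=3  [6,7,8]=3
  size 4 → [0,2,5,6]=4  [0,2,5,8]=4  [1,4,5,6]=4  [1,4,6,8]=4  [2,4,5,6]=6  [2,5,6,8]=12  [2,5,7,8]=6  [3,5,7,8]=4  [3,6,7,8]=4  [4,5,6,8]=12  [4,6,7,8]=6  [5,6,7,8]=12
  size 5 → [0,2,4,5,6]=10  [0,2,5,6,8]=20  [0,2,5,7,8]=10  [1,2,4,5,6]=10  [1,4,5,6,8]=20  [1,4,6,7,8]=10  [2,3,5,7,8]=10  [2,4,5,6,8]=30  [2,5,6,7,8]=30  [3,4,6,7,8]=10  [3,5,6,7,8]=20  [4,5,6,7,8]=30
  size 6 → [0,1,2,4,5,6]=20  [0,2,3,5,7,8]=20  [0,2,4,5,6,8]=60  [0,2,5,6,7,8]=60  [1,2,4,5,6,8]=60  [1,3,4,6,7,8]=20  [1,4,5,6,7,8]=60  [2,3,5,6,7,8]=60  [2,4,5,6,7,8]=90  [3,4,5,6,7,8]=60
  size 7 → [0,1,2,4,5,6,8]=140  [0,2,3,5,6,7,8]=140  [0,2,4,5,6,7,8]=210  [1,2,4,5,6,7,8]=210  [1,3,4,5,6,7,8]=140  [2,3,4,5,6,7,8]=210
  first=0(z) contributes 560
  first=1(y) contributes 560
  first=3(a) contributes 560
|[w]| = 1680

1680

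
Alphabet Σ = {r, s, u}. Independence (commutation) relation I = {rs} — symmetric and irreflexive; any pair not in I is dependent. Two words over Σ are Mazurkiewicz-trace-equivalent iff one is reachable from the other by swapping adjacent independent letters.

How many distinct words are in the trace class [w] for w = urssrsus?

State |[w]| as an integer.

0(u) covers ∅
1(r) covers 0:u
2(s) covers 0:u
3(s) covers 2:s
4(r) covers 1:r
5(s) covers 3:s
6(u) covers 4:r, 5:s
7(s) covers 6:u
floor of heap: 0:u
completions by unplaced set U, small U first (add the entries for U minus each lowest piece of U):
  |U|=1: {7}:1
  |U|=2: {6,7}:1
  |U|=3: {4,6,7}:1  {5,6,7}:1
  |U|=4: {1,4,6,7}:1  {3,5,6,7}:1  {4,5,6,7}:2
  |U|=5: {1,4,5,6,7}:3  {2,3,5,6,7}:1  {3,4,5,6,7}:3
  |U|=6: {1,3,4,5,6,7}:6  {2,3,4,5,6,7}:4
  start at 0(u): 10

10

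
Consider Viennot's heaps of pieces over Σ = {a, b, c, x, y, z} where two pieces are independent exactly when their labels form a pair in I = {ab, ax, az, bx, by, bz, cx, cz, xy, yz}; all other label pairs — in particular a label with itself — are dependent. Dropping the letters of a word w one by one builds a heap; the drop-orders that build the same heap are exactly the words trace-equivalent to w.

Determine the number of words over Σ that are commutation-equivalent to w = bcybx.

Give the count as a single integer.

piece 0:b — minimal
piece 1:c rests on {0:b}
piece 2:y rests on {1:c}
piece 3:b rests on {1:c}
piece 4:x — minimal
minimal pieces: {0:b, 4:x}
ways to finish when only these pieces remain (= sum over removing one remaining piece with nothing left below it):
  1 left: {2}→1  {3}→1  {4}→1
  2 left: {2,3}→2  {2,4}→2  {3,4}→2
  3 left: {1,2,3}→2  {2,3,4}→6
  placing 0:b first → 8 extensions
  placing 4:x first → 2 extensions
total linear extensions = 10

10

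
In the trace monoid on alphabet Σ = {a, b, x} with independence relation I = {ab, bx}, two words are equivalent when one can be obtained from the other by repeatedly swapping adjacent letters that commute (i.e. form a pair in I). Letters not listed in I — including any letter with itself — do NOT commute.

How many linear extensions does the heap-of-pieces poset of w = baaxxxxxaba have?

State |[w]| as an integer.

55

0(b) covers ∅
1(a) covers ∅
2(a) covers 1:a
3(x) covers 2:a
4(x) covers 3:x
5(x) covers 4:x
6(x) covers 5:x
7(x) covers 6:x
8(a) covers 7:x
9(b) covers 0:b
10(a) covers 8:a
floor of heap: 0:b, 1:a
completions by unplaced set U, small U first (add the entries for U minus each lowest piece of U):
  |U|=1: {9}:1  {10}:1
  |U|=2: {0,9}:1  {8,10}:1  {9,10}:2
  |U|=3: {0,9,10}:3  {7,8,10}:1  {8,9,10}:3
  |U|=4: {0,8,9,10}:6  {6,7,8,10}:1  {7,8,9,10}:4
  |U|=5: {0,7,8,9,10}:10  {5,6,7,8,10}:1  {6,7,8,9,10}:5
  |U|=6: {0,6,7,8,9,10}:15  {4,5,6,7,8,10}:1  {5,6,7,8,9,10}:6
  |U|=7: {0,5,6,7,8,9,10}:21  {3,4,5,6,7,8,10}:1  {4,5,6,7,8,9,10}:7
  |U|=8: {0,4,5,6,7,8,9,10}:28  {2,3,4,5,6,7,8,10}:1  {3,4,5,6,7,8,9,10}:8
  |U|=9: {0,3,4,5,6,7,8,9,10}:36  {1,2,3,4,5,6,7,8,10}:1  {2,3,4,5,6,7,8,9,10}:9
  start at 0(b): 10
  start at 1(a): 45
sum over floor = 55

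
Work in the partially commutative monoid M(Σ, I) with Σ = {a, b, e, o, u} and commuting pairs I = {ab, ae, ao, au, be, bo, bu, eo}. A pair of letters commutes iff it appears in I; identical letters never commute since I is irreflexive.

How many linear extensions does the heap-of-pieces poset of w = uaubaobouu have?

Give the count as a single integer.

1260

0(u) covers ∅
1(a) covers ∅
2(u) covers 0:u
3(b) covers ∅
4(a) covers 1:a
5(o) covers 2:u
6(b) covers 3:b
7(o) covers 5:o
8(u) covers 7:o
9(u) covers 8:u
floor of heap: 0:u, 1:a, 3:b
completions by unplaced set U, small U first (add the entries for U minus each lowest piece of U):
  |U|=1: {4}:1  {6}:1  {9}:1
  |U|=2: {1,4}:1  {3,6}:1  {4,6}:2  {4,9}:2  {6,9}:2  {8,9}:1
  |U|=3: {1,4,6}:3  {1,4,9}:3  {3,4,6}:3  {3,6,9}:3  {4,6,9}:6  {4,8,9}:3  {6,8,9}:3  {7,8,9}:1
  |U|=4: {1,3,4,6}:6  {1,4,6,9}:12  {1,4,8,9}:6  {3,4,6,9}:12  {3,6,8,9}:6  {4,6,8,9}:12  {4,7,8,9}:4  {5,7,8,9}:1  {6,7,8,9}:4
  |U|=5: {1,3,4,6,9}:30  {1,4,6,8,9}:30  {1,4,7,8,9}:10  {2,5,7,8,9}:1  {3,4,6,8,9}:30  {3,6,7,8,9}:10  {4,5,7,8,9}:5  {4,6,7,8,9}:20  {5,6,7,8,9}:5
  |U|=6: {0,2,5,7,8,9}:1  {1,3,4,6,8,9}:90  {1,4,5,7,8,9}:15  {1,4,6,7,8,9}:60  {2,4,5,7,8,9}:6  {2,5,6,7,8,9}:6  {3,4,6,7,8,9}:60  {3,5,6,7,8,9}:15  {4,5,6,7,8,9}:30
  |U|=7: {0,2,4,5,7,8,9}:7  {0,2,5,6,7,8,9}:7  {1,2,4,5,7,8,9}:21  {1,3,4,6,7,8,9}:210  {1,4,5,6,7,8,9}:105  {2,3,5,6,7,8,9}:21  {2,4,5,6,7,8,9}:42  {3,4,5,6,7,8,9}:105
  |U|=8: {0,1,2,4,5,7,8,9}:28  {0,2,3,5,6,7,8,9}:28  {0,2,4,5,6,7,8,9}:56  {1,2,4,5,6,7,8,9}:168  {1,3,4,5,6,7,8,9}:420  {2,3,4,5,6,7,8,9}:168
  start at 0(u): 756
  start at 1(a): 252
  start at 3(b): 252
sum over floor = 1260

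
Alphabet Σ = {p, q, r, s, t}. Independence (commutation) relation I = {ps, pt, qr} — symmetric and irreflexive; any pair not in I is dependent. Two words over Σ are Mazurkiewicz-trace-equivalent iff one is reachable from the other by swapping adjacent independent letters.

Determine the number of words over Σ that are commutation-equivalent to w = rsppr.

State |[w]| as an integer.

3

#0=r has no predecessor
#1=s depends on [0:r]
#2=p depends on [0:r]
#3=p depends on [2:p]
#4=r depends on [1:s, 3:p]
sources: [0:r]
N(rest) = Σ N(rest − s) over sources s of rest; N(one piece) = 1:
  size 1 → [4]=1
  size 2 → [1,4]=1  [3,4]=1
  size 3 → [1,3,4]=2  [2,3,4]=1
  first=0(r) contributes 3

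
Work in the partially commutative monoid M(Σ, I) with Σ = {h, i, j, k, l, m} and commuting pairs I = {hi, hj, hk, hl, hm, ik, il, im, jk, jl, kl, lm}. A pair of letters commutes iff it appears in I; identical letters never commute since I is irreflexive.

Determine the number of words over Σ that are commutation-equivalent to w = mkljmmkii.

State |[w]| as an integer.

225

#0=m has no predecessor
#1=k depends on [0:m]
#2=l has no predecessor
#3=j depends on [0:m]
#4=m depends on [1:k, 3:j]
#5=m depends on [4:m]
#6=k depends on [5:m]
#7=i depends on [3:j]
#8=i depends on [7:i]
sources: [0:m, 2:l]
N(rest) = Σ N(rest − s) over sources s of rest; N(one piece) = 1:
  size 1 → [2]=1  [6]=1  [8]=1
  size 2 → [2,6]=2  [2,8]=2  [5,6]=1  [6,8]=2  [7,8]=1
  size 3 → [2,5,6]=3  [2,6,8]=6  [2,7,8]=3  [4,5,6]=1  [5,6,8]=3  [6,7,8]=3
  size 4 → [1,4,5,6]=1  [2,4,5,6]=4  [2,5,6,8]=12  [2,6,7,8]=12  [4,5,6,8]=4  [5,6,7,8]=6
  size 5 → [1,2,4,5,6]=5  [1,4,5,6,8]=5  [2,4,5,6,8]=20  [2,5,6,7,8]=30  [4,5,6,7,8]=10
  size 6 → [1,2,4,5,6,8]=30  [1,4,5,6,7,8]=15  [2,4,5,6,7,8]=60  [3,4,5,6,7,8]=10
  size 7 → [1,2,4,5,6,7,8]=105  [1,3,4,5,6,7,8]=25  [2,3,4,5,6,7,8]=70
  first=0(m) contributes 200
  first=2(l) contributes 25
|[w]| = 225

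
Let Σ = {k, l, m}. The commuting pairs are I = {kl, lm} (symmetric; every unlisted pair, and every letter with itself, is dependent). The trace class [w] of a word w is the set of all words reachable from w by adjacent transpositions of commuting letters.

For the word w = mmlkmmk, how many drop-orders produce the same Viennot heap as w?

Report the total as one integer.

piece 0:m — minimal
piece 1:m rests on {0:m}
piece 2:l — minimal
piece 3:k rests on {1:m}
piece 4:m rests on {3:k}
piece 5:m rests on {4:m}
piece 6:k rests on {5:m}
minimal pieces: {0:m, 2:l}
ways to finish when only these pieces remain (= sum over removing one remaining piece with nothing left below it):
  1 left: {2}→1  {6}→1
  2 left: {2,6}→2  {5,6}→1
  3 left: {2,5,6}→3  {4,5,6}→1
  4 left: {2,4,5,6}→4  {3,4,5,6}→1
  5 left: {1,3,4,5,6}→1  {2,3,4,5,6}→5
  placing 0:m first → 6 extensions
  placing 2:l first → 1 extensions
total linear extensions = 7

7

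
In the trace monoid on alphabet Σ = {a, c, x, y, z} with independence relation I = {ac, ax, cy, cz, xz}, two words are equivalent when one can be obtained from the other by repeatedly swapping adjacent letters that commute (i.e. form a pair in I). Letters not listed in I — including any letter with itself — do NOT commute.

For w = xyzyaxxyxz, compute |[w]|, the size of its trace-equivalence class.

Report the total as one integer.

6

piece 0:x — minimal
piece 1:y rests on {0:x}
piece 2:z rests on {1:y}
piece 3:y rests on {2:z}
piece 4:a rests on {3:y}
piece 5:x rests on {3:y}
piece 6:x rests on {5:x}
piece 7:y rests on {4:a, 6:x}
piece 8:x rests on {7:y}
piece 9:z rests on {7:y}
minimal pieces: {0:x}
ways to finish when only these pieces remain (= sum over removing one remaining piece with nothing left below it):
  1 left: {8}→1  {9}→1
  2 left: {8,9}→2
  3 left: {7,8,9}→2
  4 left: {4,7,8,9}→2  {6,7,8,9}→2
  5 left: {4,6,7,8,9}→4  {5,6,7,8,9}→2
  6 left: {4,5,6,7,8,9}→6
  7 left: {3,4,5,6,7,8,9}→6
  8 left: {2,3,4,5,6,7,8,9}→6
  placing 0:x first → 6 extensions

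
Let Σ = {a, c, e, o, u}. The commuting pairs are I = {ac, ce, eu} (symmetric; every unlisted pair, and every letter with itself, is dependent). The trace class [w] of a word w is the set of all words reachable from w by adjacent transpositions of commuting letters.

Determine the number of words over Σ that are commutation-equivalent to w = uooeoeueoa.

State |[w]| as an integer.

3

piece 0:u — minimal
piece 1:o rests on {0:u}
piece 2:o rests on {1:o}
piece 3:e rests on {2:o}
piece 4:o rests on {3:e}
piece 5:e rests on {4:o}
piece 6:u rests on {4:o}
piece 7:e rests on {5:e}
piece 8:o rests on {6:u, 7:e}
piece 9:a rests on {8:o}
minimal pieces: {0:u}
ways to finish when only these pieces remain (= sum over removing one remaining piece with nothing left below it):
  1 left: {9}→1
  2 left: {8,9}→1
  3 left: {6,8,9}→1  {7,8,9}→1
  4 left: {5,7,8,9}→1  {6,7,8,9}→2
  5 left: {5,6,7,8,9}→3
  6 left: {4,5,6,7,8,9}→3
  7 left: {3,4,5,6,7,8,9}→3
  8 left: {2,3,4,5,6,7,8,9}→3
  placing 0:u first → 3 extensions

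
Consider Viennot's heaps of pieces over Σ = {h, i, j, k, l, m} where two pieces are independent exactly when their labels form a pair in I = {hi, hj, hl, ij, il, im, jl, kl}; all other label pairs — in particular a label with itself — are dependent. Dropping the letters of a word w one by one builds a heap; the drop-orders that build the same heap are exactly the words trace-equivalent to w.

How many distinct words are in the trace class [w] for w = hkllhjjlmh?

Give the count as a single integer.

0(h) covers ∅
1(k) covers 0:h
2(l) covers ∅
3(l) covers 2:l
4(h) covers 1:k
5(j) covers 1:k
6(j) covers 5:j
7(l) covers 3:l
8(m) covers 4:h, 6:j, 7:l
9(h) covers 8:m
floor of heap: 0:h, 2:l
completions by unplaced set U, small U first (add the entries for U minus each lowest piece of U):
  |U|=1: {9}:1
  |U|=2: {8,9}:1
  |U|=3: {4,8,9}:1  {6,8,9}:1  {7,8,9}:1
  |U|=4: {3,7,8,9}:1  {4,6,8,9}:2  {4,7,8,9}:2  {5,6,8,9}:1  {6,7,8,9}:2
  |U|=5: {2,3,7,8,9}:1  {3,4,7,8,9}:3  {3,6,7,8,9}:3  {4,5,6,8,9}:3  {4,6,7,8,9}:6  {5,6,7,8,9}:3
  |U|=6: {1,4,5,6,8,9}:3  {2,3,4,7,8,9}:4  {2,3,6,7,8,9}:4  {3,4,6,7,8,9}:12  {3,5,6,7,8,9}:6  {4,5,6,7,8,9}:12
  |U|=7: {0,1,4,5,6,8,9}:3  {1,4,5,6,7,8,9}:15  {2,3,4,6,7,8,9}:20  {2,3,5,6,7,8,9}:10  {3,4,5,6,7,8,9}:30
  |U|=8: {0,1,4,5,6,7,8,9}:18  {1,3,4,5,6,7,8,9}:45  {2,3,4,5,6,7,8,9}:60
  start at 0(h): 105
  start at 2(l): 63
sum over floor = 168

168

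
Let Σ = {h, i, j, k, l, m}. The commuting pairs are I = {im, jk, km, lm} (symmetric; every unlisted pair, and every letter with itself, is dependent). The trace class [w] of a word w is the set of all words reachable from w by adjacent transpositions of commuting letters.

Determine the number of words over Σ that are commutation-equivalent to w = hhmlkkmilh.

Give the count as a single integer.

21

0(h) covers ∅
1(h) covers 0:h
2(m) covers 1:h
3(l) covers 1:h
4(k) covers 3:l
5(k) covers 4:k
6(m) covers 2:m
7(i) covers 5:k
8(l) covers 7:i
9(h) covers 6:m, 8:l
floor of heap: 0:h
completions by unplaced set U, small U first (add the entries for U minus each lowest piece of U):
  |U|=1: {9}:1
  |U|=2: {6,9}:1  {8,9}:1
  |U|=3: {2,6,9}:1  {6,8,9}:2  {7,8,9}:1
  |U|=4: {2,6,8,9}:3  {5,7,8,9}:1  {6,7,8,9}:3
  |U|=5: {2,6,7,8,9}:6  {4,5,7,8,9}:1  {5,6,7,8,9}:4
  |U|=6: {2,5,6,7,8,9}:10  {3,4,5,7,8,9}:1  {4,5,6,7,8,9}:5
  |U|=7: {2,4,5,6,7,8,9}:15  {3,4,5,6,7,8,9}:6
  |U|=8: {2,3,4,5,6,7,8,9}:21
  start at 0(h): 21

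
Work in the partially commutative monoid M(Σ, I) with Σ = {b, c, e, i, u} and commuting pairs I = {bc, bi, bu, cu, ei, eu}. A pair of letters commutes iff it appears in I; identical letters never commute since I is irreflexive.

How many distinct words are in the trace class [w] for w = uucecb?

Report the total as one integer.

0(u) covers ∅
1(u) covers 0:u
2(c) covers ∅
3(e) covers 2:c
4(c) covers 3:e
5(b) covers 3:e
floor of heap: 0:u, 2:c
completions by unplaced set U, small U first (add the entries for U minus each lowest piece of U):
  |U|=1: {1}:1  {4}:1  {5}:1
  |U|=2: {0,1}:1  {1,4}:2  {1,5}:2  {4,5}:2
  |U|=3: {0,1,4}:3  {0,1,5}:3  {1,4,5}:6  {3,4,5}:2
  |U|=4: {0,1,4,5}:12  {1,3,4,5}:8  {2,3,4,5}:2
  start at 0(u): 10
  start at 2(c): 20
sum over floor = 30

30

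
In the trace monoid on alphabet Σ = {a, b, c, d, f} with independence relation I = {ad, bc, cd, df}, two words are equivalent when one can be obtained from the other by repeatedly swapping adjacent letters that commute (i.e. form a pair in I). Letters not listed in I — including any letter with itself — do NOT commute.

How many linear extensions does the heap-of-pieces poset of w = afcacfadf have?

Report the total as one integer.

9

#0=a has no predecessor
#1=f depends on [0:a]
#2=c depends on [1:f]
#3=a depends on [2:c]
#4=c depends on [3:a]
#5=f depends on [4:c]
#6=a depends on [5:f]
#7=d has no predecessor
#8=f depends on [6:a]
sources: [0:a, 7:d]
N(rest) = Σ N(rest − s) over sources s of rest; N(one piece) = 1:
  size 1 → [7]=1  [8]=1
  size 2 → [6,8]=1  [7,8]=2
  size 3 → [5,6,8]=1  [6,7,8]=3
  size 4 → [4,5,6,8]=1  [5,6,7,8]=4
  size 5 → [3,4,5,6,8]=1  [4,5,6,7,8]=5
  size 6 → [2,3,4,5,6,8]=1  [3,4,5,6,7,8]=6
  size 7 → [1,2,3,4,5,6,8]=1  [2,3,4,5,6,7,8]=7
  first=0(a) contributes 8
  first=7(d) contributes 1
|[w]| = 9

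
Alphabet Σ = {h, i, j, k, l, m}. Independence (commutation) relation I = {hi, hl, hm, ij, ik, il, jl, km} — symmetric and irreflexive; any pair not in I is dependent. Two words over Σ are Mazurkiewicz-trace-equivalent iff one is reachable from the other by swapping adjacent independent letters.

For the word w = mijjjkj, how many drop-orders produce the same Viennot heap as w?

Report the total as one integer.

0(m) covers ∅
1(i) covers 0:m
2(j) covers 0:m
3(j) covers 2:j
4(j) covers 3:j
5(k) covers 4:j
6(j) covers 5:k
floor of heap: 0:m
completions by unplaced set U, small U first (add the entries for U minus each lowest piece of U):
  |U|=1: {1}:1  {6}:1
  |U|=2: {1,6}:2  {5,6}:1
  |U|=3: {1,5,6}:3  {4,5,6}:1
  |U|=4: {1,4,5,6}:4  {3,4,5,6}:1
  |U|=5: {1,3,4,5,6}:5  {2,3,4,5,6}:1
  start at 0(m): 6

6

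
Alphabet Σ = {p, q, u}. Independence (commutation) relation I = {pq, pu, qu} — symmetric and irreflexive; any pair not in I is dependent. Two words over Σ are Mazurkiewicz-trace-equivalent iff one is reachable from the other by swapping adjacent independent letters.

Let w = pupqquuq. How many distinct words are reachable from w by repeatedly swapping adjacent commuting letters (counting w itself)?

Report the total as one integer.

piece 0:p — minimal
piece 1:u — minimal
piece 2:p rests on {0:p}
piece 3:q — minimal
piece 4:q rests on {3:q}
piece 5:u rests on {1:u}
piece 6:u rests on {5:u}
piece 7:q rests on {4:q}
minimal pieces: {0:p, 1:u, 3:q}
ways to finish when only these pieces remain (= sum over removing one remaining piece with nothing left below it):
  1 left: {2}→1  {6}→1  {7}→1
  2 left: {0,2}→1  {2,6}→2  {2,7}→2  {4,7}→1  {5,6}→1  {6,7}→2
  3 left: {0,2,6}→3  {0,2,7}→3  {1,5,6}→1  {2,4,7}→3  {2,5,6}→3  {2,6,7}→6  {3,4,7}→1  {4,6,7}→3  {5,6,7}→3
  4 left: {0,2,4,7}→6  {0,2,5,6}→6  {0,2,6,7}→12  {1,2,5,6}→4  {1,5,6,7}→4  {2,3,4,7}→4  {2,4,6,7}→12  {2,5,6,7}→12  {3,4,6,7}→4  {4,5,6,7}→6
  5 left: {0,1,2,5,6}→10  {0,2,3,4,7}→10  {0,2,4,6,7}→30  {0,2,5,6,7}→30  {1,2,5,6,7}→20  {1,4,5,6,7}→10  {2,3,4,6,7}→20  {2,4,5,6,7}→30  {3,4,5,6,7}→10
  6 left: {0,1,2,5,6,7}→60  {0,2,3,4,6,7}→60  {0,2,4,5,6,7}→90  {1,2,4,5,6,7}→60  {1,3,4,5,6,7}→20  {2,3,4,5,6,7}→60
  placing 0:p first → 140 extensions
  placing 1:u first → 210 extensions
  placing 3:q first → 210 extensions
total linear extensions = 560

560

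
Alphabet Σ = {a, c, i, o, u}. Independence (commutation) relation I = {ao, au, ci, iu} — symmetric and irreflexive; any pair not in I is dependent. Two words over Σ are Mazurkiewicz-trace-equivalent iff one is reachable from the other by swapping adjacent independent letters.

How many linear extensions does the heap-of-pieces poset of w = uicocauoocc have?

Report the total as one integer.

#0=u has no predecessor
#1=i has no predecessor
#2=c depends on [0:u]
#3=o depends on [1:i, 2:c]
#4=c depends on [3:o]
#5=a depends on [4:c]
#6=u depends on [4:c]
#7=o depends on [6:u]
#8=o depends on [7:o]
#9=c depends on [5:a, 8:o]
#10=c depends on [9:c]
sources: [0:u, 1:i]
N(rest) = Σ N(rest − s) over sources s of rest; N(one piece) = 1:
  size 1 → [10]=1
  size 2 → [9,10]=1
  size 3 → [5,9,10]=1  [8,9,10]=1
  size 4 → [5,8,9,10]=2  [7,8,9,10]=1
  size 5 → [5,7,8,9,10]=3  [6,7,8,9,10]=1
  size 6 → [5,6,7,8,9,10]=4
  size 7 → [4,5,6,7,8,9,10]=4
  size 8 → [3,4,5,6,7,8,9,10]=4
  size 9 → [1,3,4,5,6,7,8,9,10]=4  [2,3,4,5,6,7,8,9,10]=4
  first=0(u) contributes 8
  first=1(i) contributes 4
|[w]| = 12

12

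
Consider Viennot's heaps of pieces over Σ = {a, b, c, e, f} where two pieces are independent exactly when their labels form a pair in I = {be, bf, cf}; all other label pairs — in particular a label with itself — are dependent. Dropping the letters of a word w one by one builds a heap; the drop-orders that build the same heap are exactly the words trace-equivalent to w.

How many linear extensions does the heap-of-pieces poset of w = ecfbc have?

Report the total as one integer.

4

drop 0:e onto floor
drop 1:c onto {0:e}
drop 2:f onto {0:e}
drop 3:b onto {1:c}
drop 4:c onto {3:b}
ground layer = {0:e}
drop-orders for the pieces not yet dropped (sum over which currently-grounded one goes next):
  1 to go: {2} 1  {4} 1
  2 to go: {2,4} 2  {3,4} 1
  3 to go: {1,3,4} 1  {2,3,4} 3
  if 0:e drops first: 4 orders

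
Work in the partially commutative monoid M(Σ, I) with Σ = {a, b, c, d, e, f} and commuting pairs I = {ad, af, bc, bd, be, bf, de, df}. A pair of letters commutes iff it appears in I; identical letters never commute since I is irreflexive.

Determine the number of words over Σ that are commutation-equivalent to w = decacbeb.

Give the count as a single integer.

0(d) covers ∅
1(e) covers ∅
2(c) covers 0:d, 1:e
3(a) covers 2:c
4(c) covers 3:a
5(b) covers 3:a
6(e) covers 4:c
7(b) covers 5:b
floor of heap: 0:d, 1:e
completions by unplaced set U, small U first (add the entries for U minus each lowest piece of U):
  |U|=1: {6}:1  {7}:1
  |U|=2: {4,6}:1  {5,7}:1  {6,7}:2
  |U|=3: {4,6,7}:3  {5,6,7}:3
  |U|=4: {4,5,6,7}:6
  |U|=5: {3,4,5,6,7}:6
  |U|=6: {2,3,4,5,6,7}:6
  start at 0(d): 6
  start at 1(e): 6
sum over floor = 12

12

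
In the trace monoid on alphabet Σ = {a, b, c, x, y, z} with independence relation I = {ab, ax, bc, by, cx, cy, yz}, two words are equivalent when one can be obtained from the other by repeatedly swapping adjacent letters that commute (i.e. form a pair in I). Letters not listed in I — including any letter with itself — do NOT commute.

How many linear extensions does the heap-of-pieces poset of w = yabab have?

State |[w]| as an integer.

0(y) covers ∅
1(a) covers 0:y
2(b) covers ∅
3(a) covers 1:a
4(b) covers 2:b
floor of heap: 0:y, 2:b
completions by unplaced set U, small U first (add the entries for U minus each lowest piece of U):
  |U|=1: {3}:1  {4}:1
  |U|=2: {1,3}:1  {2,4}:1  {3,4}:2
  |U|=3: {0,1,3}:1  {1,3,4}:3  {2,3,4}:3
  start at 0(y): 6
  start at 2(b): 4
sum over floor = 10

10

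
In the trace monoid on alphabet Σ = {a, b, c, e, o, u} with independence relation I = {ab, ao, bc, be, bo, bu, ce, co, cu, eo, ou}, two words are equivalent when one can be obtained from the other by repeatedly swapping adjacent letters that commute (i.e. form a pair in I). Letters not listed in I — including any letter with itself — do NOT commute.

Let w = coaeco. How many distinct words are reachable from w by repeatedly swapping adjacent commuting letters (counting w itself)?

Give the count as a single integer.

#0=c has no predecessor
#1=o has no predecessor
#2=a depends on [0:c]
#3=e depends on [2:a]
#4=c depends on [2:a]
#5=o depends on [1:o]
sources: [0:c, 1:o]
N(rest) = Σ N(rest − s) over sources s of rest; N(one piece) = 1:
  size 1 → [3]=1  [4]=1  [5]=1
  size 2 → [1,5]=1  [3,4]=2  [3,5]=2  [4,5]=2
  size 3 → [1,3,5]=3  [1,4,5]=3  [2,3,4]=2  [3,4,5]=6
  size 4 → [0,2,3,4]=2  [1,3,4,5]=12  [2,3,4,5]=8
  first=0(c) contributes 20
  first=1(o) contributes 10
|[w]| = 30

30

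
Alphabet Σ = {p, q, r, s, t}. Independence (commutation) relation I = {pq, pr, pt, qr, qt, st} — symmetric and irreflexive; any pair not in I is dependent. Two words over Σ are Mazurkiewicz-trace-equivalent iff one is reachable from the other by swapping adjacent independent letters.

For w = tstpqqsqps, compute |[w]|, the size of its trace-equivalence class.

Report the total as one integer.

270

0(t) covers ∅
1(s) covers ∅
2(t) covers 0:t
3(p) covers 1:s
4(q) covers 1:s
5(q) covers 4:q
6(s) covers 3:p, 5:q
7(q) covers 6:s
8(p) covers 6:s
9(s) covers 7:q, 8:p
floor of heap: 0:t, 1:s
completions by unplaced set U, small U first (add the entries for U minus each lowest piece of U):
  |U|=1: {2}:1  {9}:1
  |U|=2: {0,2}:1  {2,9}:2  {7,9}:1  {8,9}:1
  |U|=3: {0,2,9}:3  {2,7,9}:3  {2,8,9}:3  {7,8,9}:2
  |U|=4: {0,2,7,9}:6  {0,2,8,9}:6  {2,7,8,9}:8  {6,7,8,9}:2
  |U|=5: {0,2,7,8,9}:20  {2,6,7,8,9}:10  {3,6,7,8,9}:2  {5,6,7,8,9}:2
  |U|=6: {0,2,6,7,8,9}:30  {2,3,6,7,8,9}:12  {2,5,6,7,8,9}:12  {3,5,6,7,8,9}:4  {4,5,6,7,8,9}:2
  |U|=7: {0,2,3,6,7,8,9}:42  {0,2,5,6,7,8,9}:42  {2,3,5,6,7,8,9}:28  {2,4,5,6,7,8,9}:14  {3,4,5,6,7,8,9}:6
  |U|=8: {0,2,3,5,6,7,8,9}:112  {0,2,4,5,6,7,8,9}:56  {1,3,4,5,6,7,8,9}:6  {2,3,4,5,6,7,8,9}:48
  start at 0(t): 54
  start at 1(s): 216
sum over floor = 270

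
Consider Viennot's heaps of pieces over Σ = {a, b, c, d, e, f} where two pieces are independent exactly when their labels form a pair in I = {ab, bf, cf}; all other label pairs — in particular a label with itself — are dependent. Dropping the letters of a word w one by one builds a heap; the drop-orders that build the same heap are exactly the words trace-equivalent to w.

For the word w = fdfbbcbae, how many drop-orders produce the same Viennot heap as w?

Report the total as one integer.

0(f) covers ∅
1(d) covers 0:f
2(f) covers 1:d
3(b) covers 1:d
4(b) covers 3:b
5(c) covers 4:b
6(b) covers 5:c
7(a) covers 2:f, 5:c
8(e) covers 6:b, 7:a
floor of heap: 0:f
completions by unplaced set U, small U first (add the entries for U minus each lowest piece of U):
  |U|=1: {8}:1
  |U|=2: {6,8}:1  {7,8}:1
  |U|=3: {2,7,8}:1  {6,7,8}:2
  |U|=4: {2,6,7,8}:3  {5,6,7,8}:2
  |U|=5: {2,5,6,7,8}:5  {4,5,6,7,8}:2
  |U|=6: {2,4,5,6,7,8}:7  {3,4,5,6,7,8}:2
  |U|=7: {2,3,4,5,6,7,8}:9
  start at 0(f): 9

9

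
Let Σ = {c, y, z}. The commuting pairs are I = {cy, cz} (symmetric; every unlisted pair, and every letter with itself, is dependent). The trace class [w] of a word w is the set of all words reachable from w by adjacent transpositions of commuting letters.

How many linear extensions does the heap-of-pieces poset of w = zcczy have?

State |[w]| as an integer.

#0=z has no predecessor
#1=c has no predecessor
#2=c depends on [1:c]
#3=z depends on [0:z]
#4=y depends on [3:z]
sources: [0:z, 1:c]
N(rest) = Σ N(rest − s) over sources s of rest; N(one piece) = 1:
  size 1 → [2]=1  [4]=1
  size 2 → [1,2]=1  [2,4]=2  [3,4]=1
  size 3 → [0,3,4]=1  [1,2,4]=3  [2,3,4]=3
  first=0(z) contributes 6
  first=1(c) contributes 4
|[w]| = 10

10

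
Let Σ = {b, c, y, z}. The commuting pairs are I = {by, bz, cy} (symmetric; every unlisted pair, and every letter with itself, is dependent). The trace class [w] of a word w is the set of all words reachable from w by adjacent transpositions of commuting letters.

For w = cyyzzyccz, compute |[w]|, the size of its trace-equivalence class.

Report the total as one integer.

9

piece 0:c — minimal
piece 1:y — minimal
piece 2:y rests on {1:y}
piece 3:z rests on {0:c, 2:y}
piece 4:z rests on {3:z}
piece 5:y rests on {4:z}
piece 6:c rests on {4:z}
piece 7:c rests on {6:c}
piece 8:z rests on {5:y, 7:c}
minimal pieces: {0:c, 1:y}
ways to finish when only these pieces remain (= sum over removing one remaining piece with nothing left below it):
  1 left: {8}→1
  2 left: {5,8}→1  {7,8}→1
  3 left: {5,7,8}→2  {6,7,8}→1
  4 left: {5,6,7,8}→3
  5 left: {4,5,6,7,8}→3
  6 left: {3,4,5,6,7,8}→3
  7 left: {0,3,4,5,6,7,8}→3  {2,3,4,5,6,7,8}→3
  placing 0:c first → 3 extensions
  placing 1:y first → 6 extensions
total linear extensions = 9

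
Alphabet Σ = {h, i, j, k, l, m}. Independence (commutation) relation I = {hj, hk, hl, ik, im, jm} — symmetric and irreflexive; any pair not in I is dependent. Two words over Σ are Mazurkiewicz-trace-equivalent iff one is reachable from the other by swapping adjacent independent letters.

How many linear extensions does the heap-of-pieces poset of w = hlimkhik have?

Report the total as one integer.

32

drop 0:h onto floor
drop 1:l onto floor
drop 2:i onto {0:h, 1:l}
drop 3:m onto {0:h, 1:l}
drop 4:k onto {3:m}
drop 5:h onto {2:i, 3:m}
drop 6:i onto {5:h}
drop 7:k onto {4:k}
ground layer = {0:h, 1:l}
drop-orders for the pieces not yet dropped (sum over which currently-grounded one goes next):
  1 to go: {6} 1  {7} 1
  2 to go: {4,7} 1  {5,6} 1  {6,7} 2
  3 to go: {2,5,6} 1  {4,6,7} 3  {5,6,7} 3
  4 to go: {2,5,6,7} 4  {4,5,6,7} 6
  5 to go: {2,4,5,6,7} 10  {3,4,5,6,7} 6
  6 to go: {2,3,4,5,6,7} 16
  if 0:h drops first: 16 orders
  if 1:l drops first: 16 orders
heap linearizations: 32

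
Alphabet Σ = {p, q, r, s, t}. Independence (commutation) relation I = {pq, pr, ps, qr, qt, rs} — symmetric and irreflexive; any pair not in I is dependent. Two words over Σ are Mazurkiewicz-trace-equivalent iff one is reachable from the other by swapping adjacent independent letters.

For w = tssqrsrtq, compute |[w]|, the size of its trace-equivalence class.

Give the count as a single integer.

36

0(t) covers ∅
1(s) covers 0:t
2(s) covers 1:s
3(q) covers 2:s
4(r) covers 0:t
5(s) covers 3:q
6(r) covers 4:r
7(t) covers 5:s, 6:r
8(q) covers 5:s
floor of heap: 0:t
completions by unplaced set U, small U first (add the entries for U minus each lowest piece of U):
  |U|=1: {7}:1  {8}:1
  |U|=2: {6,7}:1  {7,8}:2
  |U|=3: {4,6,7}:1  {5,7,8}:2  {6,7,8}:3
  |U|=4: {3,5,7,8}:2  {4,6,7,8}:4  {5,6,7,8}:5
  |U|=5: {2,3,5,7,8}:2  {3,5,6,7,8}:7  {4,5,6,7,8}:9
  |U|=6: {1,2,3,5,7,8}:2  {2,3,5,6,7,8}:9  {3,4,5,6,7,8}:16
  |U|=7: {1,2,3,5,6,7,8}:11  {2,3,4,5,6,7,8}:25
  start at 0(t): 36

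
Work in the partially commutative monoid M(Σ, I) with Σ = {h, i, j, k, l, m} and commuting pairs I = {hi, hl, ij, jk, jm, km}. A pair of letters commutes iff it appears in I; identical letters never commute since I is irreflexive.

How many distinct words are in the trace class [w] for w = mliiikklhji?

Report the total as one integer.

0(m) covers ∅
1(l) covers 0:m
2(i) covers 1:l
3(i) covers 2:i
4(i) covers 3:i
5(k) covers 4:i
6(k) covers 5:k
7(l) covers 6:k
8(h) covers 6:k
9(j) covers 7:l, 8:h
10(i) covers 7:l
floor of heap: 0:m
completions by unplaced set U, small U first (add the entries for U minus each lowest piece of U):
  |U|=1: {9}:1  {10}:1
  |U|=2: {8,9}:1  {9,10}:2
  |U|=3: {7,9,10}:2  {8,9,10}:3
  |U|=4: {7,8,9,10}:5
  |U|=5: {6,7,8,9,10}:5
  |U|=6: {5,6,7,8,9,10}:5
  |U|=7: {4,5,6,7,8,9,10}:5
  |U|=8: {3,4,5,6,7,8,9,10}:5
  |U|=9: {2,3,4,5,6,7,8,9,10}:5
  start at 0(m): 5

5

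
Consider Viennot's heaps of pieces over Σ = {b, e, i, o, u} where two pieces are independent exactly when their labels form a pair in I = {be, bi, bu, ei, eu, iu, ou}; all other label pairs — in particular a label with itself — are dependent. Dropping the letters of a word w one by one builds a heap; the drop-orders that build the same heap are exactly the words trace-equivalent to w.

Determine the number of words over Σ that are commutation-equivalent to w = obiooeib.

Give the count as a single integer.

0(o) covers ∅
1(b) covers 0:o
2(i) covers 0:o
3(o) covers 1:b, 2:i
4(o) covers 3:o
5(e) covers 4:o
6(i) covers 4:o
7(b) covers 4:o
floor of heap: 0:o
completions by unplaced set U, small U first (add the entries for U minus each lowest piece of U):
  |U|=1: {5}:1  {6}:1  {7}:1
  |U|=2: {5,6}:2  {5,7}:2  {6,7}:2
  |U|=3: {5,6,7}:6
  |U|=4: {4,5,6,7}:6
  |U|=5: {3,4,5,6,7}:6
  |U|=6: {1,3,4,5,6,7}:6  {2,3,4,5,6,7}:6
  start at 0(o): 12

12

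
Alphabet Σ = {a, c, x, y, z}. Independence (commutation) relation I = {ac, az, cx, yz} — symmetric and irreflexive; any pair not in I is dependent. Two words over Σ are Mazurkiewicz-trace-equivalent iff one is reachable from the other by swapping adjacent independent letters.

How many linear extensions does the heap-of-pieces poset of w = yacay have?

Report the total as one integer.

3

drop 0:y onto floor
drop 1:a onto {0:y}
drop 2:c onto {0:y}
drop 3:a onto {1:a}
drop 4:y onto {2:c, 3:a}
ground layer = {0:y}
drop-orders for the pieces not yet dropped (sum over which currently-grounded one goes next):
  1 to go: {4} 1
  2 to go: {2,4} 1  {3,4} 1
  3 to go: {1,3,4} 1  {2,3,4} 2
  if 0:y drops first: 3 orders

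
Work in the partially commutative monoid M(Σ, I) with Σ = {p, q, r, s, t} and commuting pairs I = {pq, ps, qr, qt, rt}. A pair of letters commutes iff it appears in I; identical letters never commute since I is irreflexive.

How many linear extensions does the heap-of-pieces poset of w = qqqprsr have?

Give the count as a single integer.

0(q) covers ∅
1(q) covers 0:q
2(q) covers 1:q
3(p) covers ∅
4(r) covers 3:p
5(s) covers 2:q, 4:r
6(r) covers 5:s
floor of heap: 0:q, 3:p
completions by unplaced set U, small U first (add the entries for U minus each lowest piece of U):
  |U|=1: {6}:1
  |U|=2: {5,6}:1
  |U|=3: {2,5,6}:1  {4,5,6}:1
  |U|=4: {1,2,5,6}:1  {2,4,5,6}:2  {3,4,5,6}:1
  |U|=5: {0,1,2,5,6}:1  {1,2,4,5,6}:3  {2,3,4,5,6}:3
  start at 0(q): 6
  start at 3(p): 4
sum over floor = 10

10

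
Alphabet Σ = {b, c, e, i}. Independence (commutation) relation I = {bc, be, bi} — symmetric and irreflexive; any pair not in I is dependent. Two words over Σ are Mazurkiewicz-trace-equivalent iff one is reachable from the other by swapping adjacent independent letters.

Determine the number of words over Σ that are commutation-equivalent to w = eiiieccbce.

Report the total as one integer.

drop 0:e onto floor
drop 1:i onto {0:e}
drop 2:i onto {1:i}
drop 3:i onto {2:i}
drop 4:e onto {3:i}
drop 5:c onto {4:e}
drop 6:c onto {5:c}
drop 7:b onto floor
drop 8:c onto {6:c}
drop 9:e onto {8:c}
ground layer = {0:e, 7:b}
drop-orders for the pieces not yet dropped (sum over which currently-grounded one goes next):
  1 to go: {7} 1  {9} 1
  2 to go: {7,9} 2  {8,9} 1
  3 to go: {6,8,9} 1  {7,8,9} 3
  4 to go: {5,6,8,9} 1  {6,7,8,9} 4
  5 to go: {4,5,6,8,9} 1  {5,6,7,8,9} 5
  6 to go: {3,4,5,6,8,9} 1  {4,5,6,7,8,9} 6
  7 to go: {2,3,4,5,6,8,9} 1  {3,4,5,6,7,8,9} 7
  8 to go: {1,2,3,4,5,6,8,9} 1  {2,3,4,5,6,7,8,9} 8
  if 0:e drops first: 9 orders
  if 7:b drops first: 1 orders
heap linearizations: 10

10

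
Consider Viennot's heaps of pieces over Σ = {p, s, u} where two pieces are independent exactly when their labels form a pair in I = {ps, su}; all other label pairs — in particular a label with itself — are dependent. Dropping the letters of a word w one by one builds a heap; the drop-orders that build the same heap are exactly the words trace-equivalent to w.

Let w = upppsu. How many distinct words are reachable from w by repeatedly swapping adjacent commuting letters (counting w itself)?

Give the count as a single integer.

6

piece 0:u — minimal
piece 1:p rests on {0:u}
piece 2:p rests on {1:p}
piece 3:p rests on {2:p}
piece 4:s — minimal
piece 5:u rests on {3:p}
minimal pieces: {0:u, 4:s}
ways to finish when only these pieces remain (= sum over removing one remaining piece with nothing left below it):
  1 left: {4}→1  {5}→1
  2 left: {3,5}→1  {4,5}→2
  3 left: {2,3,5}→1  {3,4,5}→3
  4 left: {1,2,3,5}→1  {2,3,4,5}→4
  placing 0:u first → 5 extensions
  placing 4:s first → 1 extensions
total linear extensions = 6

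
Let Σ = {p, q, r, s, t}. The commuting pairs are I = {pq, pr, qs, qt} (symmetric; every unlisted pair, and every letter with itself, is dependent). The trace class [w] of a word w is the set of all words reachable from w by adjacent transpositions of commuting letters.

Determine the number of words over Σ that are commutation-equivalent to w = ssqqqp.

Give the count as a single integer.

20

drop 0:s onto floor
drop 1:s onto {0:s}
drop 2:q onto floor
drop 3:q onto {2:q}
drop 4:q onto {3:q}
drop 5:p onto {1:s}
ground layer = {0:s, 2:q}
drop-orders for the pieces not yet dropped (sum over which currently-grounded one goes next):
  1 to go: {4} 1  {5} 1
  2 to go: {1,5} 1  {3,4} 1  {4,5} 2
  3 to go: {0,1,5} 1  {1,4,5} 3  {2,3,4} 1  {3,4,5} 3
  4 to go: {0,1,4,5} 4  {1,3,4,5} 6  {2,3,4,5} 4
  if 0:s drops first: 10 orders
  if 2:q drops first: 10 orders
heap linearizations: 20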